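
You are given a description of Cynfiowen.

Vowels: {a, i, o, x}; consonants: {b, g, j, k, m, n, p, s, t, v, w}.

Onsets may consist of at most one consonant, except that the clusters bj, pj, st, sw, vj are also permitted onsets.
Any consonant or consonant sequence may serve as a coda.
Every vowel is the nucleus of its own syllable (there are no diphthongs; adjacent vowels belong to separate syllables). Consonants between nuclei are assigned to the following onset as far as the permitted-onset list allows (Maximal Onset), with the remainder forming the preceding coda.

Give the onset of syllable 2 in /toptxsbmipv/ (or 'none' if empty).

t

Vowels present: o, x, i; each is a nucleus, giving 3 syllables.
/o…x/ gap (V1→V2): /pt/ — longest licit onset from the right is /t/, leaving /p/ as coda.
/x…i/ gap (V2→V3): /sbm/; trying suffixes from longest down, /m/ is the first permitted one, so coda /sb/ | onset /m/.
Result: top.txsb.mipv.
Syllable 2 is /txsb/: onset /t/, nucleus /x/, coda /sb/.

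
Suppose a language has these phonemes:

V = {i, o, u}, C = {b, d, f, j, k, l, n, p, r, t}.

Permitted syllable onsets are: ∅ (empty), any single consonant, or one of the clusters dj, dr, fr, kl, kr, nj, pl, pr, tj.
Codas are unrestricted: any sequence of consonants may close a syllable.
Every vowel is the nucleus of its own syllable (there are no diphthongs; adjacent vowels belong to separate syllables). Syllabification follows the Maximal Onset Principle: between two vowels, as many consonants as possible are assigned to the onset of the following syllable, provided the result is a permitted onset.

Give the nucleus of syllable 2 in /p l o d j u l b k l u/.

The vowels are o, u, u — 3 nuclei, so 3 syllables.
The second nucleus (vowel 2 from the left) is /u/.

u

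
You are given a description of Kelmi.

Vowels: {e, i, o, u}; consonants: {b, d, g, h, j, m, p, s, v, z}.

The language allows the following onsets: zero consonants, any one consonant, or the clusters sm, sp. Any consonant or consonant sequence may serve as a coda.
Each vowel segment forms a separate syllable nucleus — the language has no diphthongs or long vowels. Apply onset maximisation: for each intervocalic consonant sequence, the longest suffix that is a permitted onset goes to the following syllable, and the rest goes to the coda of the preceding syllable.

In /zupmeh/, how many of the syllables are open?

Vowels present: u, e; each is a nucleus, giving 2 syllables.
σ1/σ2 boundary: /pm/ — longest licit onset from the right is /m/, leaving /p/ as coda.
Result: zup.meh.
Classifying each syllable: /zup/ (closed), /meh/ (closed).
Open syllables: 0.

0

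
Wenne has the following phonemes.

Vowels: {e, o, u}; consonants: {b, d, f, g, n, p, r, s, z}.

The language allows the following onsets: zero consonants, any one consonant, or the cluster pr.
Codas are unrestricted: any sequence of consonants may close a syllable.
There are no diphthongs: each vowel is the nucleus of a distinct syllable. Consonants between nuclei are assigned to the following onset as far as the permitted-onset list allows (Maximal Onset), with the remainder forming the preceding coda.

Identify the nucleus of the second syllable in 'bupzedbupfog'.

Nuclei (vowels): u, e, u, o → 4 syllables.
The second nucleus (vowel 2 from the left) is /e/.

e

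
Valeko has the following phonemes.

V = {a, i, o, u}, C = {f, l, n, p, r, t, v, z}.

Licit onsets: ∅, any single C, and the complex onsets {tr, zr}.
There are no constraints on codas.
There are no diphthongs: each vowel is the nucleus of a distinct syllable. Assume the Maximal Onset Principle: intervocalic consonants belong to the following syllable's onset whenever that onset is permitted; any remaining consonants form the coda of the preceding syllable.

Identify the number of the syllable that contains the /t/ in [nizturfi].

2

Nuclei (vowels): i, u, i → 3 syllables.
V1 /i/ – V2 /u/: /zt/; trying suffixes from longest down, /t/ is the first permitted one, so coda /z/ | onset /t/.
V2 /u/ – V3 /i/: /rf/ — longest licit onset from the right is /f/, leaving /r/ as coda.
Result: niz.tur.fi.
The /t/ is in the onset of syllable 2 (/tur/).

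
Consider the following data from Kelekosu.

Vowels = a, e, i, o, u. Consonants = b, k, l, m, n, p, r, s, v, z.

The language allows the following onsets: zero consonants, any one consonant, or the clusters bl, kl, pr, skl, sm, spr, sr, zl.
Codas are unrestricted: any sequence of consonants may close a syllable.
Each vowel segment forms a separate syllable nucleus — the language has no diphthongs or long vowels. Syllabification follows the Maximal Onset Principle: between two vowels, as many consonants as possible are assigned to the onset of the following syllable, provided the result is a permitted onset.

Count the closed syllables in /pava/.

The vowels are a, a — 2 nuclei, so 2 syllables.
V1 /a/ – V2 /a/: /v/ is a single consonant, so it becomes the next onset.
Syllabification: pa.va.
Classifying each syllable: /pa/ (open), /va/ (open).
Closed syllables: 0.

0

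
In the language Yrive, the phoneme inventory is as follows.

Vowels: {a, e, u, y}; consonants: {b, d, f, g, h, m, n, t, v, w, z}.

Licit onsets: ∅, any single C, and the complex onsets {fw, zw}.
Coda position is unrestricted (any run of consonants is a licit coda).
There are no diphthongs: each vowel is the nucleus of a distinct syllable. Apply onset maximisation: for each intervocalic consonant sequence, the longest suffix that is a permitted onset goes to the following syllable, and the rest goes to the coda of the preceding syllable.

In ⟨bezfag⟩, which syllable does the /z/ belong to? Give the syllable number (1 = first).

1

The vowels are e, a — 2 nuclei, so 2 syllables.
/e…a/ gap (V1→V2): /zf/; trying suffixes from longest down, /f/ is the first permitted one, so coda /z/ | onset /f/.
So the parse is bez.fag.
The /z/ is in the coda of syllable 1 (/bez/).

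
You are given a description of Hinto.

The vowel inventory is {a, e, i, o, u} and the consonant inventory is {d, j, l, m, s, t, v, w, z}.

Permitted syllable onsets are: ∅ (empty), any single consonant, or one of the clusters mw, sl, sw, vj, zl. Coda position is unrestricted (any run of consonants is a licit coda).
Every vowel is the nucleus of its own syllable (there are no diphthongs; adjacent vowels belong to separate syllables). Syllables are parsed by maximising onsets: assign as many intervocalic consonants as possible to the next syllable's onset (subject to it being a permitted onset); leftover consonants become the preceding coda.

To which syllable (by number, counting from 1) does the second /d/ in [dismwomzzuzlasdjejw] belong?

The vowels are i, o, u, a, e — 5 nuclei, so 5 syllables.
Between /i/ (V1) and /o/ (V2): cluster /smw/ — the longest permitted-onset suffix is /mw/; onset = /mw/, preceding coda = /s/.
Between /o/ (V2) and /u/ (V3): cluster /mzz/ — the longest permitted-onset suffix is /z/; onset = /z/, preceding coda = /mz/.
Between /u/ (V3) and /a/ (V4): cluster /zl/ — /zl/ is itself a permitted onset, so the whole cluster goes right; preceding coda = ∅.
Between /a/ (V4) and /e/ (V5): /sdj/; trying suffixes from longest down, /j/ is the first permitted one, so coda /sd/ | onset /j/.
Putting it together: dis.mwomz.zu.zlasd.jejw.
The second /d/ is in the coda of syllable 4 (/zlasd/).

4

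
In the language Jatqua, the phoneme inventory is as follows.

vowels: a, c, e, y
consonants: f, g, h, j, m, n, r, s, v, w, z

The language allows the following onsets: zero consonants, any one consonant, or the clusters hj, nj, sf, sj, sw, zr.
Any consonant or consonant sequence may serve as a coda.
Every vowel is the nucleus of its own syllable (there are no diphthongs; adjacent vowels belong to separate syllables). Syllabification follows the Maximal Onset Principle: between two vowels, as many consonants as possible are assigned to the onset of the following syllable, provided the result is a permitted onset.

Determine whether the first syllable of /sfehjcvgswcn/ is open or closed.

open

Vowels present: e, c, c; each is a nucleus, giving 3 syllables.
/e…c/ gap (V1→V2): cluster /hj/ — /hj/ is itself a permitted onset, so the whole cluster goes right; preceding coda = ∅.
/c…c/ gap (V2→V3): /vgsw/ — longest licit onset from the right is /sw/, leaving /vg/ as coda.
Putting it together: sfe.hjcvg.swcn.
Syllable 1 is /sfe/; it ends in its nucleus with no coda, so it is open.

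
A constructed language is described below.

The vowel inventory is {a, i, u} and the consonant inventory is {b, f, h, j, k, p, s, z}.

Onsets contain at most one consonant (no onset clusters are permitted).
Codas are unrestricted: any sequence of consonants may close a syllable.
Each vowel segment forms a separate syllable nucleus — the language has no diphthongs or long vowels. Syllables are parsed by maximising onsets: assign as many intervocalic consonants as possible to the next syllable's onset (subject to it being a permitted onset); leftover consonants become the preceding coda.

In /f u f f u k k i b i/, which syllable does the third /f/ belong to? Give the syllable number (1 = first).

2

Nuclei (vowels): u, u, i, i → 4 syllables.
Between /u/ (V1) and /u/ (V2): /ff/ splits as /f/ + /f/ (/f/ is the longest suffix that is a licit onset).
Between /u/ (V2) and /i/ (V3): /kk/ — longest licit onset from the right is /k/, leaving /k/ as coda.
Between /i/ (V3) and /i/ (V4): /b/ is a single consonant, so it becomes the next onset.
So the parse is fuf.fuk.ki.bi.
The third /f/ is in the onset of syllable 2 (/fuk/).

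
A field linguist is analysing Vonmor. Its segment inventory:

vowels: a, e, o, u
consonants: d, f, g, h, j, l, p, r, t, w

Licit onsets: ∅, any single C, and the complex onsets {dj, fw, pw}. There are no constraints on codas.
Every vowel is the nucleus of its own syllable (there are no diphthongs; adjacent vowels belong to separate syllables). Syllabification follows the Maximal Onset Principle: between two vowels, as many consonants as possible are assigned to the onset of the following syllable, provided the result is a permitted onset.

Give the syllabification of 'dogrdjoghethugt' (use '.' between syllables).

Vowels present: o, o, e, u; each is a nucleus, giving 4 syllables.
Between /o/ (V1) and /o/ (V2): cluster /grdj/ — the longest permitted-onset suffix is /dj/; onset = /dj/, preceding coda = /gr/.
Between /o/ (V2) and /e/ (V3): /gh/; trying suffixes from longest down, /h/ is the first permitted one, so coda /g/ | onset /h/.
Between /e/ (V3) and /u/ (V4): cluster /th/ — the longest permitted-onset suffix is /h/; onset = /h/, preceding coda = /t/.

dogr.djog.het.hugt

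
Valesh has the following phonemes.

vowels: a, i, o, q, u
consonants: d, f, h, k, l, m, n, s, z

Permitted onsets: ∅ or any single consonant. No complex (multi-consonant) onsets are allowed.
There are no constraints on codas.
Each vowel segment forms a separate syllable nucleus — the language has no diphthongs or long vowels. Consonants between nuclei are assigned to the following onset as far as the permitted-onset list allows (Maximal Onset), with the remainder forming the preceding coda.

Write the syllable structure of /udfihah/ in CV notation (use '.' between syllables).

VC.CV.CVC

Vowels present: u, i, a; each is a nucleus, giving 3 syllables.
σ1/σ2 boundary: /df/ — longest licit onset from the right is /f/, leaving /d/ as coda.
σ2/σ3 boundary: /h/ is a single consonant, so it becomes the next onset.
Result: ud.fi.hah.
Mapping each syllable to C/V: /ud/ → VC, /fi/ → CV, /hah/ → CVC.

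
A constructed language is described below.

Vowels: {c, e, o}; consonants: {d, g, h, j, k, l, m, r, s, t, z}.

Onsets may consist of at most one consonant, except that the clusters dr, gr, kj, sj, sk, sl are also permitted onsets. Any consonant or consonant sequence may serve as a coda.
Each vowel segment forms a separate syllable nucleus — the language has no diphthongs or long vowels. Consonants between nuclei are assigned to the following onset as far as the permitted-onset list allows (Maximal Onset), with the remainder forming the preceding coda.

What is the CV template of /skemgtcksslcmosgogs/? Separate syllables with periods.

CCVCC.CVCC.CCV.CVC.CVCC

Vowels present: e, c, c, o, o; each is a nucleus, giving 5 syllables.
Between /e/ (V1) and /c/ (V2): /mgt/ — longest licit onset from the right is /t/, leaving /mg/ as coda.
Between /c/ (V2) and /c/ (V3): /kssl/; trying suffixes from longest down, /sl/ is the first permitted one, so coda /ks/ | onset /sl/.
Between /c/ (V3) and /o/ (V4): /m/ → onset of the next syllable (single consonants are always licit onsets).
Between /o/ (V4) and /o/ (V5): /sg/; trying suffixes from longest down, /g/ is the first permitted one, so coda /s/ | onset /g/.
Syllabification: skemg.tcks.slc.mos.gogs.
Mapping each syllable to C/V: /skemg/ → CCVCC, /tcks/ → CVCC, /slc/ → CCV, /mos/ → CVC, /gogs/ → CVCC.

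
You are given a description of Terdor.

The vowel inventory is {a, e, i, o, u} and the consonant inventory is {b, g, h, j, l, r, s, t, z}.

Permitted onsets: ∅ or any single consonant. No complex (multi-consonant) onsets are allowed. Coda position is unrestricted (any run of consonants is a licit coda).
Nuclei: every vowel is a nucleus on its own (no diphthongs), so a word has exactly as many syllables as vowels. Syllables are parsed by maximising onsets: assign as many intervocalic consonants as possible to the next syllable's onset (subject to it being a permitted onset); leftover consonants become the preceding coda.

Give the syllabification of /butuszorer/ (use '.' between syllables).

bu.tus.zo.rer

Nuclei (vowels): u, u, o, e → 4 syllables.
Between /u/ (V1) and /u/ (V2): just /t/ — single C goes to the following onset.
Between /u/ (V2) and /o/ (V3): /sz/ — longest licit onset from the right is /z/, leaving /s/ as coda.
Between /o/ (V3) and /e/ (V4): /r/ → onset of the next syllable (single consonants are always licit onsets).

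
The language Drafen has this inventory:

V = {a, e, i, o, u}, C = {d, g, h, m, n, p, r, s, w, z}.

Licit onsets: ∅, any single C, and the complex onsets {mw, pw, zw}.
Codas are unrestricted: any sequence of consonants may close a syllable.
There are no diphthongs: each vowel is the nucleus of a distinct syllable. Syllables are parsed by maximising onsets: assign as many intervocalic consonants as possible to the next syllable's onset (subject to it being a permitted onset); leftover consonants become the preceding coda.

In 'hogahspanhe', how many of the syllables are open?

Vowels present: o, a, a, e; each is a nucleus, giving 4 syllables.
Between /o/ (V1) and /a/ (V2): /g/ is a single consonant, so it becomes the next onset.
Between /a/ (V2) and /a/ (V3): /hsp/ splits as /hs/ + /p/ (/p/ is the longest suffix that is a licit onset).
Between /a/ (V3) and /e/ (V4): /nh/; trying suffixes from longest down, /h/ is the first permitted one, so coda /n/ | onset /h/.
Result: ho.gahs.pan.he.
Classifying each syllable: /ho/ (open), /gahs/ (closed), /pan/ (closed), /he/ (open).
Open syllables: 2.

2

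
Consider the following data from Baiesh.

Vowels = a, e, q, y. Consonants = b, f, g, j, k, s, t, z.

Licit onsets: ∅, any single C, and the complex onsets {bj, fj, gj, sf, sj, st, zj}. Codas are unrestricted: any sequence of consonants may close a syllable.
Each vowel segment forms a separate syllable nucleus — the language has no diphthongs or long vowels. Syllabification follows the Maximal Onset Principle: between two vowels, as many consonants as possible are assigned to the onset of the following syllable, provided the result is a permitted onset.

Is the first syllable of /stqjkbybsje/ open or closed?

Vowels present: q, y, e; each is a nucleus, giving 3 syllables.
/q…y/ gap (V1→V2): /jkb/ — longest licit onset from the right is /b/, leaving /jk/ as coda.
/y…e/ gap (V2→V3): /bsj/ — longest licit onset from the right is /sj/, leaving /b/ as coda.
So the parse is stqjk.byb.sje.
Syllable 1 is /stqjk/ with coda /jk/, so it is closed.

closed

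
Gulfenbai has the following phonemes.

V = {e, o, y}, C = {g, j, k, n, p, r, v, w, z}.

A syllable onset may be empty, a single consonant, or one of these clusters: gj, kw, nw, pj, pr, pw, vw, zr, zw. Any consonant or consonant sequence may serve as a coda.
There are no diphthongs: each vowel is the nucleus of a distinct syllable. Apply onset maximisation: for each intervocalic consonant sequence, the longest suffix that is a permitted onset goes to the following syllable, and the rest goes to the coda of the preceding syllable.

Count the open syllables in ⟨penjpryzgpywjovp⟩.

Vowels present: e, y, y, o; each is a nucleus, giving 4 syllables.
Between /e/ (V1) and /y/ (V2): /njpr/; trying suffixes from longest down, /pr/ is the first permitted one, so coda /nj/ | onset /pr/.
Between /y/ (V2) and /y/ (V3): cluster /zgp/ — the longest permitted-onset suffix is /p/; onset = /p/, preceding coda = /zg/.
Between /y/ (V3) and /o/ (V4): /wj/; trying suffixes from longest down, /j/ is the first permitted one, so coda /w/ | onset /j/.
Putting it together: penj.pryzg.pyw.jovp.
Classifying each syllable: /penj/ (closed), /pryzg/ (closed), /pyw/ (closed), /jovp/ (closed).
Open syllables: 0.

0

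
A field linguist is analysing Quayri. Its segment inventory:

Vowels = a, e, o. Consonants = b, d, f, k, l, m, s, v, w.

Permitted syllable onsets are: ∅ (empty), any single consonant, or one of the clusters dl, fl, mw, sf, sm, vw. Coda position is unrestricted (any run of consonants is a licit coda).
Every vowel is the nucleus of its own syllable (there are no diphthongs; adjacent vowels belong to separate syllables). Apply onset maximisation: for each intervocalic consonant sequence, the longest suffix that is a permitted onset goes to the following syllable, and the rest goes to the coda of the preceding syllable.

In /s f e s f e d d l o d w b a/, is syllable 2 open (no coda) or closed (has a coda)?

closed

The vowels are e, e, o, a — 4 nuclei, so 4 syllables.
/e…e/ gap (V1→V2): /sf/ is a licit onset in full, so it all attaches to the next syllable.
/e…o/ gap (V2→V3): /ddl/ splits as /d/ + /dl/ (/dl/ is the longest suffix that is a licit onset).
/o…a/ gap (V3→V4): /dwb/ — longest licit onset from the right is /b/, leaving /dw/ as coda.
Result: sfe.sfed.dlodw.ba.
Syllable 2 is /sfed/ with coda /d/, so it is closed.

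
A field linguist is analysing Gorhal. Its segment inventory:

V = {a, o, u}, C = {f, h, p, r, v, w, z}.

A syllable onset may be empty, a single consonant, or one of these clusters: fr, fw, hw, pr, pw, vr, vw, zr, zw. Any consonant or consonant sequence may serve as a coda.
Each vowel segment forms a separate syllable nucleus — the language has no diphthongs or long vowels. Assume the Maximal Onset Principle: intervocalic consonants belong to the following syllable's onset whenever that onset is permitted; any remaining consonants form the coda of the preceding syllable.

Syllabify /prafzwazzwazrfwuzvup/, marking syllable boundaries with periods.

The vowels are a, a, a, u, u — 5 nuclei, so 5 syllables.
V1 /a/ – V2 /a/: /fzw/ — longest licit onset from the right is /zw/, leaving /f/ as coda.
V2 /a/ – V3 /a/: /zzw/ — longest licit onset from the right is /zw/, leaving /z/ as coda.
V3 /a/ – V4 /u/: /zrfw/; trying suffixes from longest down, /fw/ is the first permitted one, so coda /zr/ | onset /fw/.
V4 /u/ – V5 /u/: /zv/ splits as /z/ + /v/ (/v/ is the longest suffix that is a licit onset).

praf.zwaz.zwazr.fwuz.vup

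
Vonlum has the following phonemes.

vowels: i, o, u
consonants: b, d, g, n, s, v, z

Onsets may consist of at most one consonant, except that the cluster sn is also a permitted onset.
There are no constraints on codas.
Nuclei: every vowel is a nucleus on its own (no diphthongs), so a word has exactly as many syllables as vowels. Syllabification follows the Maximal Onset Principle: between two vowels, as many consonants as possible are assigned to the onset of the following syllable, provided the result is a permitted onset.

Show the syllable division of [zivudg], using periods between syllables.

zi.vudg

Nuclei (vowels): i, u → 2 syllables.
σ1/σ2 boundary: /v/ → onset of the next syllable (single consonants are always licit onsets).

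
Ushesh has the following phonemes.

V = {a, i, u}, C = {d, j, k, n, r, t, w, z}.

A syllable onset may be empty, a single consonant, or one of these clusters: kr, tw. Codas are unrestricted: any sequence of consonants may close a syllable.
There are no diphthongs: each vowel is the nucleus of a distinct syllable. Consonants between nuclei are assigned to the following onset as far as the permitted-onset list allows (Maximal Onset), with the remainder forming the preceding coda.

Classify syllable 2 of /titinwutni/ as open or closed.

closed

Nuclei (vowels): i, i, u, i → 4 syllables.
σ1/σ2 boundary: /t/ → onset of the next syllable (single consonants are always licit onsets).
σ2/σ3 boundary: cluster /nw/ — the longest permitted-onset suffix is /w/; onset = /w/, preceding coda = /n/.
σ3/σ4 boundary: /tn/; trying suffixes from longest down, /n/ is the first permitted one, so coda /t/ | onset /n/.
Result: ti.tin.wut.ni.
Syllable 2 is /tin/ with coda /n/, so it is closed.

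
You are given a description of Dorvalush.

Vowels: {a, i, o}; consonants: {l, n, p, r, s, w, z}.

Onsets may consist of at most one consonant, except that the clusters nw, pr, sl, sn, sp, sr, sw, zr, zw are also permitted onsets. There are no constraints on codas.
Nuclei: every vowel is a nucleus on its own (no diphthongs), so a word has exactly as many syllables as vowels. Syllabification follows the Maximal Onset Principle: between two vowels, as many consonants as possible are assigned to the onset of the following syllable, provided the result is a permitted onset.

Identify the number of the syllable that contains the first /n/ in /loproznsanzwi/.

2

Nuclei (vowels): o, o, a, i → 4 syllables.
V1 /o/ – V2 /o/: /pr/ — entire cluster is a permitted onset → onset /pr/, coda ∅.
V2 /o/ – V3 /a/: /zns/ — longest licit onset from the right is /s/, leaving /zn/ as coda.
V3 /a/ – V4 /i/: cluster /nzw/ — the longest permitted-onset suffix is /zw/; onset = /zw/, preceding coda = /n/.
So the parse is lo.prozn.san.zwi.
The first /n/ is in the coda of syllable 2 (/prozn/).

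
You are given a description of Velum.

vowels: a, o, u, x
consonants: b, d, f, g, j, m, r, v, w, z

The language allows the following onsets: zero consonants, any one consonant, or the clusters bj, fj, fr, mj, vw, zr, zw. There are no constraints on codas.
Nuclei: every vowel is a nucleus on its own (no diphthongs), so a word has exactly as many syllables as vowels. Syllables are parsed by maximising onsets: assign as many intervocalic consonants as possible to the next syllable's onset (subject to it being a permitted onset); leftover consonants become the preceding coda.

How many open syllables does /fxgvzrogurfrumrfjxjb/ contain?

Nuclei (vowels): x, o, u, u, x → 5 syllables.
/x…o/ gap (V1→V2): /gvzr/ — longest licit onset from the right is /zr/, leaving /gv/ as coda.
/o…u/ gap (V2→V3): just /g/ — single C goes to the following onset.
/u…u/ gap (V3→V4): /rfr/ — longest licit onset from the right is /fr/, leaving /r/ as coda.
/u…x/ gap (V4→V5): cluster /mrfj/ — the longest permitted-onset suffix is /fj/; onset = /fj/, preceding coda = /mr/.
Putting it together: fxgv.zro.gur.frumr.fjxjb.
Classifying each syllable: /fxgv/ (closed), /zro/ (open), /gur/ (closed), /frumr/ (closed), /fjxjb/ (closed).
Open syllables: 1.

1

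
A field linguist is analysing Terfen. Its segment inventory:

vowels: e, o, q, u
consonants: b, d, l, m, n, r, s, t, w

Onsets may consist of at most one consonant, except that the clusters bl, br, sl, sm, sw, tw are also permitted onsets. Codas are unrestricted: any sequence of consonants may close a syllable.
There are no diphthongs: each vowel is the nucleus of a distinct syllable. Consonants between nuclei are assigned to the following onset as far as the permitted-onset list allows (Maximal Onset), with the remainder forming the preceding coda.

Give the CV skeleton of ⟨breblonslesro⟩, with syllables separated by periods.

CCV.CCVC.CCVC.CV

Vowels present: e, o, e, o; each is a nucleus, giving 4 syllables.
/e…o/ gap (V1→V2): /bl/ is a licit onset in full, so it all attaches to the next syllable.
/o…e/ gap (V2→V3): /nsl/ — longest licit onset from the right is /sl/, leaving /n/ as coda.
/e…o/ gap (V3→V4): /sr/; trying suffixes from longest down, /r/ is the first permitted one, so coda /s/ | onset /r/.
Result: bre.blon.sles.ro.
Mapping each syllable to C/V: /bre/ → CCV, /blon/ → CCVC, /sles/ → CCVC, /ro/ → CV.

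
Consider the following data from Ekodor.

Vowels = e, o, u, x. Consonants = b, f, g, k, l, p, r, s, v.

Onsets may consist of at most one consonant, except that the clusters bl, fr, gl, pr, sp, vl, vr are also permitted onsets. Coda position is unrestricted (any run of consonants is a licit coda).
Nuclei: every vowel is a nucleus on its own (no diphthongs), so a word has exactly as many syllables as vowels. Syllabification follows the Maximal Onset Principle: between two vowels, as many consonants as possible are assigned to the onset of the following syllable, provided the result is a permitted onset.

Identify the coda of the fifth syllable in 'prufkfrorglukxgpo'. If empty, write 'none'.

Vowels present: u, o, u, x, o; each is a nucleus, giving 5 syllables.
σ1/σ2 boundary: /fkfr/ — longest licit onset from the right is /fr/, leaving /fk/ as coda.
σ2/σ3 boundary: cluster /rgl/ — the longest permitted-onset suffix is /gl/; onset = /gl/, preceding coda = /r/.
σ3/σ4 boundary: /k/ is a single consonant, so it becomes the next onset.
σ4/σ5 boundary: /gp/ splits as /g/ + /p/ (/p/ is the longest suffix that is a licit onset).
Result: prufk.fror.glu.kxg.po.
Syllable 5 is /po/: onset /p/, nucleus /o/, coda ∅.

none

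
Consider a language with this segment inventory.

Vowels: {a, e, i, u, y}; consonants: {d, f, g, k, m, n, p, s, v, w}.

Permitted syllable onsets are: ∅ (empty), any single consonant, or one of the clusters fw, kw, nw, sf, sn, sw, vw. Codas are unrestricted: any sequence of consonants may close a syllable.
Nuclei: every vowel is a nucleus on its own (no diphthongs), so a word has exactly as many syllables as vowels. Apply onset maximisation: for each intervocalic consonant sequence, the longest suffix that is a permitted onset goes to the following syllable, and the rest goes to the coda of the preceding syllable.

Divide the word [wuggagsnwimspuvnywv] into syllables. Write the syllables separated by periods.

The vowels are u, a, i, u, y — 5 nuclei, so 5 syllables.
/u…a/ gap (V1→V2): /gg/ — longest licit onset from the right is /g/, leaving /g/ as coda.
/a…i/ gap (V2→V3): cluster /gsnw/ — the longest permitted-onset suffix is /nw/; onset = /nw/, preceding coda = /gs/.
/i…u/ gap (V3→V4): cluster /msp/ — the longest permitted-onset suffix is /p/; onset = /p/, preceding coda = /ms/.
/u…y/ gap (V4→V5): /vn/; trying suffixes from longest down, /n/ is the first permitted one, so coda /v/ | onset /n/.

wug.gags.nwims.puv.nywv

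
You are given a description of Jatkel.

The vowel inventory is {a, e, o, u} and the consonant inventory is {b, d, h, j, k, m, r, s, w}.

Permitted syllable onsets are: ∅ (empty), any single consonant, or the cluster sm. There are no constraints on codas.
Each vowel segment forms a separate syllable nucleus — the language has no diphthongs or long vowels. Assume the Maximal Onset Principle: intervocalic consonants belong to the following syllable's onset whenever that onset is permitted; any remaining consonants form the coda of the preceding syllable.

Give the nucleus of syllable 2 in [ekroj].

The vowels are e, o — 2 nuclei, so 2 syllables.
The second nucleus (vowel 2 from the left) is /o/.

o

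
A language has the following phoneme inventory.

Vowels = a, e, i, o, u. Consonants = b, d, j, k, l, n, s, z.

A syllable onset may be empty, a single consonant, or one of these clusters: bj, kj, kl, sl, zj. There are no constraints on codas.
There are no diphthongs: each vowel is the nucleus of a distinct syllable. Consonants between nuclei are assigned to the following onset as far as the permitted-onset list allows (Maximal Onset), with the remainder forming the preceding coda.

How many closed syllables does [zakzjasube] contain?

1

Vowels present: a, a, u, e; each is a nucleus, giving 4 syllables.
Between /a/ (V1) and /a/ (V2): /kzj/; trying suffixes from longest down, /zj/ is the first permitted one, so coda /k/ | onset /zj/.
Between /a/ (V2) and /u/ (V3): just /s/ — single C goes to the following onset.
Between /u/ (V3) and /e/ (V4): /b/ is a single consonant, so it becomes the next onset.
Putting it together: zak.zja.su.be.
Classifying each syllable: /zak/ (closed), /zja/ (open), /su/ (open), /be/ (open).
Closed syllables: 1.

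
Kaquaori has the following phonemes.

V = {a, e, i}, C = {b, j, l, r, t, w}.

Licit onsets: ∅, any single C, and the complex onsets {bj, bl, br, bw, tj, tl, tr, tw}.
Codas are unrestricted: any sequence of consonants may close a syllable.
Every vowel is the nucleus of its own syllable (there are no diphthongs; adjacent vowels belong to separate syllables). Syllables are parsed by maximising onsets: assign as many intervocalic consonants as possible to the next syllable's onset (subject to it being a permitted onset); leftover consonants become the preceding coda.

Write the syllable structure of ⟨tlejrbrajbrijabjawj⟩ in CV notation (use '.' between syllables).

CCVCC.CCVC.CCV.CV.CCVCC

Vowels present: e, a, i, a, a; each is a nucleus, giving 5 syllables.
σ1/σ2 boundary: /jrbr/ splits as /jr/ + /br/ (/br/ is the longest suffix that is a licit onset).
σ2/σ3 boundary: /jbr/; trying suffixes from longest down, /br/ is the first permitted one, so coda /j/ | onset /br/.
σ3/σ4 boundary: /j/ is a single consonant, so it becomes the next onset.
σ4/σ5 boundary: /bj/ — entire cluster is a permitted onset → onset /bj/, coda ∅.
Syllabification: tlejr.braj.bri.ja.bjawj.
Mapping each syllable to C/V: /tlejr/ → CCVCC, /braj/ → CCVC, /bri/ → CCV, /ja/ → CV, /bjawj/ → CCVCC.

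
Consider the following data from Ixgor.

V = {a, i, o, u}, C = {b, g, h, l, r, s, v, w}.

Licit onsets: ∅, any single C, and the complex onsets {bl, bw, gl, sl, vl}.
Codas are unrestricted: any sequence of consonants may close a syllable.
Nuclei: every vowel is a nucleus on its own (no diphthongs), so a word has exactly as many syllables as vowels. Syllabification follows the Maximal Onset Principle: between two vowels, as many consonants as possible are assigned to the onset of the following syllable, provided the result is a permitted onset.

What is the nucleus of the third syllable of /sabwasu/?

u

Vowels present: a, a, u; each is a nucleus, giving 3 syllables.
The third nucleus (vowel 3 from the left) is /u/.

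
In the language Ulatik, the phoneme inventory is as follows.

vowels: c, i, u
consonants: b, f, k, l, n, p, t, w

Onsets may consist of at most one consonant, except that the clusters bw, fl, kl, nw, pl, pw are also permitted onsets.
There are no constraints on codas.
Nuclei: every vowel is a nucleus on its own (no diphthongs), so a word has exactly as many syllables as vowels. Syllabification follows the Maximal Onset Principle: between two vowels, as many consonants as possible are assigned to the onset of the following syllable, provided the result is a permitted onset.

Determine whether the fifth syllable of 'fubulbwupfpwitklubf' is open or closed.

closed

Nuclei (vowels): u, u, u, i, u → 5 syllables.
V1 /u/ – V2 /u/: just /b/ — single C goes to the following onset.
V2 /u/ – V3 /u/: /lbw/ — longest licit onset from the right is /bw/, leaving /l/ as coda.
V3 /u/ – V4 /i/: /pfpw/ splits as /pf/ + /pw/ (/pw/ is the longest suffix that is a licit onset).
V4 /i/ – V5 /u/: /tkl/ — longest licit onset from the right is /kl/, leaving /t/ as coda.
Putting it together: fu.bul.bwupf.pwit.klubf.
Syllable 5 is /klubf/ with coda /bf/, so it is closed.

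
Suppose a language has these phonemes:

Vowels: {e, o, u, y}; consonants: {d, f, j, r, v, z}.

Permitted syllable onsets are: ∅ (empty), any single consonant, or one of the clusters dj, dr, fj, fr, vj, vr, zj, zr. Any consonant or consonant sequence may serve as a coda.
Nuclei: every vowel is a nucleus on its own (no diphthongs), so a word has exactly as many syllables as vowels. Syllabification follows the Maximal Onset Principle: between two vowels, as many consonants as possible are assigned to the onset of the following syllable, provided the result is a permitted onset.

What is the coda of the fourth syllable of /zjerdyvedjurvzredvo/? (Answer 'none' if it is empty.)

The vowels are e, y, e, u, e, o — 6 nuclei, so 6 syllables.
Between /e/ (V1) and /y/ (V2): /rd/ — longest licit onset from the right is /d/, leaving /r/ as coda.
Between /y/ (V2) and /e/ (V3): /v/ is a single consonant, so it becomes the next onset.
Between /e/ (V3) and /u/ (V4): /dj/ is a licit onset in full, so it all attaches to the next syllable.
Between /u/ (V4) and /e/ (V5): /rvzr/ splits as /rv/ + /zr/ (/zr/ is the longest suffix that is a licit onset).
Between /e/ (V5) and /o/ (V6): /dv/ splits as /d/ + /v/ (/v/ is the longest suffix that is a licit onset).
So the parse is zjer.dy.ve.djurv.zred.vo.
Syllable 4 is /djurv/: onset /dj/, nucleus /u/, coda /rv/.

rv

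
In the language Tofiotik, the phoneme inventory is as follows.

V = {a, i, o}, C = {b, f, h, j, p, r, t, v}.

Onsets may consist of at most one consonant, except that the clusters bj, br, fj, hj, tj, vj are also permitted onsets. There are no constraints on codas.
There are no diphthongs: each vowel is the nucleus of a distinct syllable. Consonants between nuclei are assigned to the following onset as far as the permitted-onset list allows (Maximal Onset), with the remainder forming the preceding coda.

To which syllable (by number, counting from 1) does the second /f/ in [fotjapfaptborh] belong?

3

The vowels are o, a, a, o — 4 nuclei, so 4 syllables.
Between /o/ (V1) and /a/ (V2): /tj/ — entire cluster is a permitted onset → onset /tj/, coda ∅.
Between /a/ (V2) and /a/ (V3): cluster /pf/ — the longest permitted-onset suffix is /f/; onset = /f/, preceding coda = /p/.
Between /a/ (V3) and /o/ (V4): /ptb/ splits as /pt/ + /b/ (/b/ is the longest suffix that is a licit onset).
Result: fo.tjap.fapt.borh.
The second /f/ is in the onset of syllable 3 (/fapt/).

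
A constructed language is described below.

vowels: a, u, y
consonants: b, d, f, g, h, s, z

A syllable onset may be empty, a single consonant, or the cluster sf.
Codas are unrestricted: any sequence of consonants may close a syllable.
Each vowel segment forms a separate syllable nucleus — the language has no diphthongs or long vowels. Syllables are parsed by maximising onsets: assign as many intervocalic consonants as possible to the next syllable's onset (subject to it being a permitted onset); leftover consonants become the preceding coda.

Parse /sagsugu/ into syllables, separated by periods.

sag.su.gu

Vowels present: a, u, u; each is a nucleus, giving 3 syllables.
Between /a/ (V1) and /u/ (V2): /gs/; trying suffixes from longest down, /s/ is the first permitted one, so coda /g/ | onset /s/.
Between /u/ (V2) and /u/ (V3): just /g/ — single C goes to the following onset.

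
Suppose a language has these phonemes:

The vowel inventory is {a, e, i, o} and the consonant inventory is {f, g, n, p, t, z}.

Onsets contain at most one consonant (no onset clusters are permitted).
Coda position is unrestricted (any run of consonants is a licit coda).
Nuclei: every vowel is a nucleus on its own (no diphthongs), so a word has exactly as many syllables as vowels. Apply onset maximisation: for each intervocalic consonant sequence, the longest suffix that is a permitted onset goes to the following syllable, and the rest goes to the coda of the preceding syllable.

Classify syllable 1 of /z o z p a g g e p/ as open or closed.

Vowels present: o, a, e; each is a nucleus, giving 3 syllables.
σ1/σ2 boundary: cluster /zp/ — the longest permitted-onset suffix is /p/; onset = /p/, preceding coda = /z/.
σ2/σ3 boundary: /gg/ splits as /g/ + /g/ (/g/ is the longest suffix that is a licit onset).
So the parse is zoz.pag.gep.
Syllable 1 is /zoz/ with coda /z/, so it is closed.

closed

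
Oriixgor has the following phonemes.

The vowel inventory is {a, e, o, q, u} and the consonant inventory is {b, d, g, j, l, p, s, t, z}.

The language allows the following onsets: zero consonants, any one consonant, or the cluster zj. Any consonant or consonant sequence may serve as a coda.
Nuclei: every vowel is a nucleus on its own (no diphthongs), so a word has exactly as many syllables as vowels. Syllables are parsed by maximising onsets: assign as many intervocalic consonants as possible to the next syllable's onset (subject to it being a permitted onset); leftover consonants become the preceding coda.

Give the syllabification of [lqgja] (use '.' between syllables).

Nuclei (vowels): q, a → 2 syllables.
V1 /q/ – V2 /a/: /gj/; trying suffixes from longest down, /j/ is the first permitted one, so coda /g/ | onset /j/.

lqg.ja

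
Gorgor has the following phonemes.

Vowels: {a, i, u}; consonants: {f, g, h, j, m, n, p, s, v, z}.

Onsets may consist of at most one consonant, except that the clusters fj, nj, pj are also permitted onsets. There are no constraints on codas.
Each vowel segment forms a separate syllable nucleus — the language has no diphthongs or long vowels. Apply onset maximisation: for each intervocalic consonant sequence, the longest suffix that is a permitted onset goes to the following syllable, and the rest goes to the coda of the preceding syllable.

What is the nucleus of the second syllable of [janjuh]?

Vowels present: a, u; each is a nucleus, giving 2 syllables.
The second nucleus (vowel 2 from the left) is /u/.

u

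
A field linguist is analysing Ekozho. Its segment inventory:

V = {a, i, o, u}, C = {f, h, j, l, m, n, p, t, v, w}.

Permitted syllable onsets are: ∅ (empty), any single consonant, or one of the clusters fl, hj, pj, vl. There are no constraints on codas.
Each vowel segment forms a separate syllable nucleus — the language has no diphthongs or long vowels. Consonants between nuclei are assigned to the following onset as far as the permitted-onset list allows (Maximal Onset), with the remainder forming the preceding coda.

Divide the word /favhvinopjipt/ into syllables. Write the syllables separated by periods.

Nuclei (vowels): a, i, o, i → 4 syllables.
Between /a/ (V1) and /i/ (V2): cluster /vhv/ — the longest permitted-onset suffix is /v/; onset = /v/, preceding coda = /vh/.
Between /i/ (V2) and /o/ (V3): /n/ is a single consonant, so it becomes the next onset.
Between /o/ (V3) and /i/ (V4): cluster /pj/ — /pj/ is itself a permitted onset, so the whole cluster goes right; preceding coda = ∅.

favh.vi.no.pjipt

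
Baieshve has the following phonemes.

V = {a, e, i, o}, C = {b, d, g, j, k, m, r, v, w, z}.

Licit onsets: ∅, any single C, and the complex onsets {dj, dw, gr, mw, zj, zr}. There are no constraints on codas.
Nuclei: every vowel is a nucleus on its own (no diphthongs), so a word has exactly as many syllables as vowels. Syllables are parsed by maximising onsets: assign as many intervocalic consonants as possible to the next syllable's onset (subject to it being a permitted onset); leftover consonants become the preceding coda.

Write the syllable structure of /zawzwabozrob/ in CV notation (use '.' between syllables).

The vowels are a, a, o, o — 4 nuclei, so 4 syllables.
V1 /a/ – V2 /a/: /wzw/ — longest licit onset from the right is /w/, leaving /wz/ as coda.
V2 /a/ – V3 /o/: just /b/ — single C goes to the following onset.
V3 /o/ – V4 /o/: cluster /zr/ — /zr/ is itself a permitted onset, so the whole cluster goes right; preceding coda = ∅.
Putting it together: zawz.wa.bo.zrob.
Mapping each syllable to C/V: /zawz/ → CVCC, /wa/ → CV, /bo/ → CV, /zrob/ → CCVC.

CVCC.CV.CV.CCVC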